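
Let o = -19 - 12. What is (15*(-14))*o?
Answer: 6510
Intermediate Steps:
o = -31
(15*(-14))*o = (15*(-14))*(-31) = -210*(-31) = 6510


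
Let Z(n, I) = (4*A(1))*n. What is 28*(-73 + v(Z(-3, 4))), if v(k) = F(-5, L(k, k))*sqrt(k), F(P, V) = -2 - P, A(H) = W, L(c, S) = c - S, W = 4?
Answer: -2044 + 336*I*sqrt(3) ≈ -2044.0 + 581.97*I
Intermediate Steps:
A(H) = 4
Z(n, I) = 16*n (Z(n, I) = (4*4)*n = 16*n)
v(k) = 3*sqrt(k) (v(k) = (-2 - 1*(-5))*sqrt(k) = (-2 + 5)*sqrt(k) = 3*sqrt(k))
28*(-73 + v(Z(-3, 4))) = 28*(-73 + 3*sqrt(16*(-3))) = 28*(-73 + 3*sqrt(-48)) = 28*(-73 + 3*(4*I*sqrt(3))) = 28*(-73 + 12*I*sqrt(3)) = -2044 + 336*I*sqrt(3)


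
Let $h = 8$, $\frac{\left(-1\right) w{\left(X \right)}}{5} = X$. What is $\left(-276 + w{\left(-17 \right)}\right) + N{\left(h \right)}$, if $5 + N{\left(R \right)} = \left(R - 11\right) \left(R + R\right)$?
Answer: $-244$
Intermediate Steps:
$w{\left(X \right)} = - 5 X$
$N{\left(R \right)} = -5 + 2 R \left(-11 + R\right)$ ($N{\left(R \right)} = -5 + \left(R - 11\right) \left(R + R\right) = -5 + \left(-11 + R\right) 2 R = -5 + 2 R \left(-11 + R\right)$)
$\left(-276 + w{\left(-17 \right)}\right) + N{\left(h \right)} = \left(-276 - -85\right) - \left(181 - 128\right) = \left(-276 + 85\right) - 53 = -191 - 53 = -244$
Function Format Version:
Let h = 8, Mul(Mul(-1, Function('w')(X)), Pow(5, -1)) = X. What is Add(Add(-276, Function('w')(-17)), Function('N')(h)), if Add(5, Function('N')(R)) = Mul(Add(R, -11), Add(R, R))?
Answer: -244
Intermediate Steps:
Function('w')(X) = Mul(-5, X)
Function('N')(R) = Add(-5, Mul(2, R, Add(-11, R))) (Function('N')(R) = Add(-5, Mul(Add(R, -11), Add(R, R))) = Add(-5, Mul(Add(-11, R), Mul(2, R))) = Add(-5, Mul(2, R, Add(-11, R))))
Add(Add(-276, Function('w')(-17)), Function('N')(h)) = Add(Add(-276, Mul(-5, -17)), Add(-5, Mul(-22, 8), Mul(2, Pow(8, 2)))) = Add(Add(-276, 85), Add(-5, -176, Mul(2, 64))) = Add(-191, Add(-5, -176, 128)) = Add(-191, -53) = -244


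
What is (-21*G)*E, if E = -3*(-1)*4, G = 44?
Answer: -11088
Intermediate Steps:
E = 12 (E = 3*4 = 12)
(-21*G)*E = -21*44*12 = -924*12 = -11088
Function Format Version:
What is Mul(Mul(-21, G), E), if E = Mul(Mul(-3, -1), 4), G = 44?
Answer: -11088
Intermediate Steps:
E = 12 (E = Mul(3, 4) = 12)
Mul(Mul(-21, G), E) = Mul(Mul(-21, 44), 12) = Mul(-924, 12) = -11088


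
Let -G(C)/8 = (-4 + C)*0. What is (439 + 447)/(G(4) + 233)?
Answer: 886/233 ≈ 3.8026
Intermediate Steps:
G(C) = 0 (G(C) = -8*(-4 + C)*0 = -8*0 = 0)
(439 + 447)/(G(4) + 233) = (439 + 447)/(0 + 233) = 886/233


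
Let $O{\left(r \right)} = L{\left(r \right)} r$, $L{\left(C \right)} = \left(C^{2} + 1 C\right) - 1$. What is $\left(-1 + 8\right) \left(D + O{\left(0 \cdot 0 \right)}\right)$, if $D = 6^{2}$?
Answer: $252$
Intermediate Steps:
$L{\left(C \right)} = -1 + C + C^{2}$ ($L{\left(C \right)} = \left(C^{2} + C\right) - 1 = \left(C + C^{2}\right) - 1 = -1 + C + C^{2}$)
$D = 36$
$O{\left(r \right)} = r \left(-1 + r + r^{2}\right)$ ($O{\left(r \right)} = \left(-1 + r + r^{2}\right) r = r \left(-1 + r + r^{2}\right)$)
$\left(-1 + 8\right) \left(D + O{\left(0 \cdot 0 \right)}\right) = \left(-1 + 8\right) \left(36 + 0 \cdot 0 \left(-1 + 0 \cdot 0 + \left(0 \cdot 0\right)^{2}\right)\right) = 7 \left(36 + 0 \left(-1 + 0 + 0^{2}\right)\right) = 7 \left(36 + 0 \left(-1 + 0 + 0\right)\right) = 7 \left(36 + 0 \left(-1\right)\right) = 7 \left(36 + 0\right) = 7 \cdot 36 = 252$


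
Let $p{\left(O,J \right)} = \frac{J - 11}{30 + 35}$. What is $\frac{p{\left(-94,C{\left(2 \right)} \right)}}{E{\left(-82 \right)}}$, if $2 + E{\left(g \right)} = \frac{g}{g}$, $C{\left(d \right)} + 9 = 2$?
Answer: $\frac{18}{65} \approx 0.27692$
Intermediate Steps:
$C{\left(d \right)} = -7$ ($C{\left(d \right)} = -9 + 2 = -7$)
$E{\left(g \right)} = -1$ ($E{\left(g \right)} = -2 + \frac{g}{g} = -2 + 1 = -1$)
$p{\left(O,J \right)} = - \frac{11}{65} + \frac{J}{65}$ ($p{\left(O,J \right)} = \frac{-11 + J}{65} = \left(-11 + J\right) \frac{1}{65} = - \frac{11}{65} + \frac{J}{65}$)
$\frac{p{\left(-94,C{\left(2 \right)} \right)}}{E{\left(-82 \right)}} = \frac{- \frac{11}{65} + \frac{1}{65} \left(-7\right)}{-1} = \left(- \frac{11}{65} - \frac{7}{65}\right) \left(-1\right) = \left(- \frac{18}{65}\right) \left(-1\right) = \frac{18}{65}$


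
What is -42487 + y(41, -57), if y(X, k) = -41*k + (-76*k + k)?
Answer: -35875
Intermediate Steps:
y(X, k) = -116*k (y(X, k) = -41*k - 75*k = -116*k)
-42487 + y(41, -57) = -42487 - 116*(-57) = -42487 + 6612 = -35875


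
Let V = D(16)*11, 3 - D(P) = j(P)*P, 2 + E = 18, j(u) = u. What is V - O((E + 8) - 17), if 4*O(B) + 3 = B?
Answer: -2784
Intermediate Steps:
E = 16 (E = -2 + 18 = 16)
D(P) = 3 - P**2 (D(P) = 3 - P*P = 3 - P**2)
V = -2783 (V = (3 - 1*16**2)*11 = (3 - 1*256)*11 = (3 - 256)*11 = -253*11 = -2783)
O(B) = -3/4 + B/4
V - O((E + 8) - 17) = -2783 - (-3/4 + ((16 + 8) - 17)/4) = -2783 - (-3/4 + (24 - 17)/4) = -2783 - (-3/4 + (1/4)*7) = -2783 - (-3/4 + 7/4) = -2783 - 1*1 = -2783 - 1 = -2784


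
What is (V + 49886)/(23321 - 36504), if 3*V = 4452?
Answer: -51370/13183 ≈ -3.8967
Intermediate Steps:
V = 1484 (V = (1/3)*4452 = 1484)
(V + 49886)/(23321 - 36504) = (1484 + 49886)/(23321 - 36504) = 51370/(-13183) = 51370*(-1/13183) = -51370/13183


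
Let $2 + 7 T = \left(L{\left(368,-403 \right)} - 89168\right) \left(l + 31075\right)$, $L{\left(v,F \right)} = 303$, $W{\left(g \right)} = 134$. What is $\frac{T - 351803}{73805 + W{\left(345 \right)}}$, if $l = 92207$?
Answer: $- \frac{10957917553}{517573} \approx -21172.0$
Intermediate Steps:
$T = - \frac{10955454932}{7}$ ($T = - \frac{2}{7} + \frac{\left(303 - 89168\right) \left(92207 + 31075\right)}{7} = - \frac{2}{7} + \frac{\left(-88865\right) 123282}{7} = - \frac{2}{7} + \frac{1}{7} \left(-10955454930\right) = - \frac{2}{7} - 1565064990 = - \frac{10955454932}{7} \approx -1.5651 \cdot 10^{9}$)
$\frac{T - 351803}{73805 + W{\left(345 \right)}} = \frac{- \frac{10955454932}{7} - 351803}{73805 + 134} = - \frac{10957917553}{7 \cdot 73939} = \left(- \frac{10957917553}{7}\right) \frac{1}{73939} = - \frac{10957917553}{517573}$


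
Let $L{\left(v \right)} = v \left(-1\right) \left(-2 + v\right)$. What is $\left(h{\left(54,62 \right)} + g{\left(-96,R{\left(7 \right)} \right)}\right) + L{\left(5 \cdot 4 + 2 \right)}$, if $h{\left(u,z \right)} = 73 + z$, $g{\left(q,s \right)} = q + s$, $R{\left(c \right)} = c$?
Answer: $-394$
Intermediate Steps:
$L{\left(v \right)} = - v \left(-2 + v\right)$
$\left(h{\left(54,62 \right)} + g{\left(-96,R{\left(7 \right)} \right)}\right) + L{\left(5 \cdot 4 + 2 \right)} = \left(\left(73 + 62\right) + \left(-96 + 7\right)\right) + \left(5 \cdot 4 + 2\right) \left(2 - \left(5 \cdot 4 + 2\right)\right) = \left(135 - 89\right) + \left(20 + 2\right) \left(2 - \left(20 + 2\right)\right) = 46 + 22 \left(2 - 22\right) = 46 + 22 \left(-20\right) = 46 - 440 = -394$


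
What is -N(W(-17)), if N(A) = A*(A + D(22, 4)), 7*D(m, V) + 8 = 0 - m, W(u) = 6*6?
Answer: -7992/7 ≈ -1141.7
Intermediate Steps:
W(u) = 36
D(m, V) = -8/7 - m/7 (D(m, V) = -8/7 + (0 - m)/7 = -8/7 + (-m)/7 = -8/7 - m/7)
N(A) = A*(-30/7 + A) (N(A) = A*(A + (-8/7 - ⅐*22)) = A*(A + (-8/7 - 22/7)) = A*(A - 30/7) = A*(-30/7 + A))
-N(W(-17)) = -36*(-30 + 7*36)/7 = -36*(-30 + 252)/7 = -36*222/7 = -1*7992/7 = -7992/7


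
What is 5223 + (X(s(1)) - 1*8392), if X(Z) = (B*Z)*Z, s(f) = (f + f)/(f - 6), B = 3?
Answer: -79213/25 ≈ -3168.5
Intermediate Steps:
s(f) = 2*f/(-6 + f) (s(f) = (2*f)/(-6 + f) = 2*f/(-6 + f))
X(Z) = 3*Z² (X(Z) = (3*Z)*Z = 3*Z²)
5223 + (X(s(1)) - 1*8392) = 5223 + (3*(2*1/(-6 + 1))² - 1*8392) = 5223 + (3*(2*1/(-5))² - 8392) = 5223 + (3*(2*1*(-⅕))² - 8392) = 5223 + (3*(-⅖)² - 8392) = 5223 + (3*(4/25) - 8392) = 5223 + (12/25 - 8392) = 5223 - 209788/25 = -79213/25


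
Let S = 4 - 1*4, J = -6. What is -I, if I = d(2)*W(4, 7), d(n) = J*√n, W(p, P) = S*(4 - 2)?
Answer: 0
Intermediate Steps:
S = 0 (S = 4 - 4 = 0)
W(p, P) = 0 (W(p, P) = 0*(4 - 2) = 0*2 = 0)
d(n) = -6*√n
I = 0 (I = -6*√2*0 = 0)
-I = -1*0 = 0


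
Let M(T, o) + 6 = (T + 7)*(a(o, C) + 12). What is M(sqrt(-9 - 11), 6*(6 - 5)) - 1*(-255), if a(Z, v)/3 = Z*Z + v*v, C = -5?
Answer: 1614 + 390*I*sqrt(5) ≈ 1614.0 + 872.07*I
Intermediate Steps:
a(Z, v) = 3*Z**2 + 3*v**2 (a(Z, v) = 3*(Z*Z + v*v) = 3*(Z**2 + v**2) = 3*Z**2 + 3*v**2)
M(T, o) = -6 + (7 + T)*(87 + 3*o**2) (M(T, o) = -6 + (T + 7)*((3*o**2 + 3*(-5)**2) + 12) = -6 + (7 + T)*((3*o**2 + 3*25) + 12) = -6 + (7 + T)*((3*o**2 + 75) + 12) = -6 + (7 + T)*((75 + 3*o**2) + 12) = -6 + (7 + T)*(87 + 3*o**2))
M(sqrt(-9 - 11), 6*(6 - 5)) - 1*(-255) = (603 + 21*(6*(6 - 5))**2 + 87*sqrt(-9 - 11) + 3*sqrt(-9 - 11)*(6*(6 - 5))**2) - 1*(-255) = (603 + 21*(6*1)**2 + 87*sqrt(-20) + 3*sqrt(-20)*(6*1)**2) + 255 = (603 + 21*6**2 + 87*(2*I*sqrt(5)) + 3*(2*I*sqrt(5))*6**2) + 255 = (603 + 21*36 + 174*I*sqrt(5) + 3*(2*I*sqrt(5))*36) + 255 = (603 + 756 + 174*I*sqrt(5) + 216*I*sqrt(5)) + 255 = (1359 + 390*I*sqrt(5)) + 255 = 1614 + 390*I*sqrt(5)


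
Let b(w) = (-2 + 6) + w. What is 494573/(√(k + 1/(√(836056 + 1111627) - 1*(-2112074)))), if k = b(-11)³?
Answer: 494573*√(2112074 + √1947683)/√(-724441381 - 343*√1947683) ≈ -26704.0*I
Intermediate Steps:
b(w) = 4 + w
k = -343 (k = (4 - 11)³ = (-7)³ = -343)
494573/(√(k + 1/(√(836056 + 1111627) - 1*(-2112074)))) = 494573/(√(-343 + 1/(√(836056 + 1111627) - 1*(-2112074)))) = 494573/(√(-343 + 1/(√1947683 + 2112074))) = 494573/(√(-343 + 1/(2112074 + √1947683))) = 494573/√(-343 + 1/(2112074 + √1947683))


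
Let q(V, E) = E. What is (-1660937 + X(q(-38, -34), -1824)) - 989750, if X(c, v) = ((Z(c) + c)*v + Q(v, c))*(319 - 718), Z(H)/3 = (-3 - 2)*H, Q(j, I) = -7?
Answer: 343773482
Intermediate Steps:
Z(H) = -15*H (Z(H) = 3*((-3 - 2)*H) = 3*(-5*H) = -15*H)
X(c, v) = 2793 + 5586*c*v (X(c, v) = ((-15*c + c)*v - 7)*(319 - 718) = ((-14*c)*v - 7)*(-399) = (-14*c*v - 7)*(-399) = (-7 - 14*c*v)*(-399) = 2793 + 5586*c*v)
(-1660937 + X(q(-38, -34), -1824)) - 989750 = (-1660937 + (2793 + 5586*(-34)*(-1824))) - 989750 = (-1660937 + (2793 + 346421376)) - 989750 = (-1660937 + 346424169) - 989750 = 344763232 - 989750 = 343773482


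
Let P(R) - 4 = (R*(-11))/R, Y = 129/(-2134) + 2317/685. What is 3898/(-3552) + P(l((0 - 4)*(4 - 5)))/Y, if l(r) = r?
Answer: -27637537517/8624456688 ≈ -3.2046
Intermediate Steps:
Y = 4856113/1461790 (Y = 129*(-1/2134) + 2317*(1/685) = -129/2134 + 2317/685 = 4856113/1461790 ≈ 3.3220)
P(R) = -7 (P(R) = 4 + (R*(-11))/R = 4 + (-11*R)/R = 4 - 11 = -7)
3898/(-3552) + P(l((0 - 4)*(4 - 5)))/Y = 3898/(-3552) - 7/4856113/1461790 = 3898*(-1/3552) - 7*1461790/4856113 = -1949/1776 - 10232530/4856113 = -27637537517/8624456688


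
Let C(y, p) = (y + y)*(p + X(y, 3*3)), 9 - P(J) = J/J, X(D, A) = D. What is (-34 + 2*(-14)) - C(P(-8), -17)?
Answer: 82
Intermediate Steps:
P(J) = 8 (P(J) = 9 - J/J = 9 - 1*1 = 9 - 1 = 8)
C(y, p) = 2*y*(p + y) (C(y, p) = (y + y)*(p + y) = (2*y)*(p + y) = 2*y*(p + y))
(-34 + 2*(-14)) - C(P(-8), -17) = (-34 + 2*(-14)) - 2*8*(-17 + 8) = (-34 - 28) - 2*8*(-9) = -62 - 1*(-144) = -62 + 144 = 82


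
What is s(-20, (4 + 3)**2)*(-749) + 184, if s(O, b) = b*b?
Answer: -1798165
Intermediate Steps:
s(O, b) = b**2
s(-20, (4 + 3)**2)*(-749) + 184 = ((4 + 3)**2)**2*(-749) + 184 = (7**2)**2*(-749) + 184 = 49**2*(-749) + 184 = 2401*(-749) + 184 = -1798349 + 184 = -1798165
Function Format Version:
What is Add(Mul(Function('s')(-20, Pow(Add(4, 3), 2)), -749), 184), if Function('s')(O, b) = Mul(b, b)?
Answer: -1798165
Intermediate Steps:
Function('s')(O, b) = Pow(b, 2)
Add(Mul(Function('s')(-20, Pow(Add(4, 3), 2)), -749), 184) = Add(Mul(Pow(Pow(Add(4, 3), 2), 2), -749), 184) = Add(Mul(Pow(Pow(7, 2), 2), -749), 184) = Add(Mul(Pow(49, 2), -749), 184) = Add(Mul(2401, -749), 184) = Add(-1798349, 184) = -1798165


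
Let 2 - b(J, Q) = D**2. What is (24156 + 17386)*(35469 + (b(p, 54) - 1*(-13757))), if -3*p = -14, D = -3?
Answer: 2044655698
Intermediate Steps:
p = 14/3 (p = -1/3*(-14) = 14/3 ≈ 4.6667)
b(J, Q) = -7 (b(J, Q) = 2 - 1*(-3)**2 = 2 - 1*9 = 2 - 9 = -7)
(24156 + 17386)*(35469 + (b(p, 54) - 1*(-13757))) = (24156 + 17386)*(35469 + (-7 - 1*(-13757))) = 41542*(35469 + (-7 + 13757)) = 41542*(35469 + 13750) = 41542*49219 = 2044655698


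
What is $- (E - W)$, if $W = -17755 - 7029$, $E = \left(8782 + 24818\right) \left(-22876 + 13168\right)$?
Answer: $326164016$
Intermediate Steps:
$E = -326188800$ ($E = 33600 \left(-9708\right) = -326188800$)
$W = -24784$
$- (E - W) = - (-326188800 - -24784) = - (-326188800 + 24784) = \left(-1\right) \left(-326164016\right) = 326164016$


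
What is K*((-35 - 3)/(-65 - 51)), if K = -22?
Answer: -209/29 ≈ -7.2069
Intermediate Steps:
K*((-35 - 3)/(-65 - 51)) = -22*(-35 - 3)/(-65 - 51) = -(-836)/(-116) = -(-836)*(-1)/116 = -22*19/58 = -209/29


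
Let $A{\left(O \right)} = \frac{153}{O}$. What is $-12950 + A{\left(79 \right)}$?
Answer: $- \frac{1022897}{79} \approx -12948.0$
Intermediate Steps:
$-12950 + A{\left(79 \right)} = -12950 + \frac{153}{79} = - \frac{1022897}{79}$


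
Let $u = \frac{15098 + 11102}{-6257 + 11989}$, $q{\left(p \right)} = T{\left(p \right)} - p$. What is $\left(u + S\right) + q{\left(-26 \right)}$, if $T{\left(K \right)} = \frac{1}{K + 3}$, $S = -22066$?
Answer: $- \frac{726267143}{32959} \approx -22035.0$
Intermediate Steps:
$T{\left(K \right)} = \frac{1}{3 + K}$
$q{\left(p \right)} = \frac{1}{3 + p} - p$
$u = \frac{6550}{1433}$ ($u = \frac{26200}{5732} = 26200 \cdot \frac{1}{5732} = \frac{6550}{1433} \approx 4.5708$)
$\left(u + S\right) + q{\left(-26 \right)} = \left(\frac{6550}{1433} - 22066\right) + \frac{1 - - 26 \left(3 - 26\right)}{3 - 26} = - \frac{31614028}{1433} + \frac{1 - \left(-26\right) \left(-23\right)}{-23} = - \frac{31614028}{1433} - \frac{1 - 598}{23} = - \frac{31614028}{1433} - - \frac{597}{23} = - \frac{31614028}{1433} + \frac{597}{23} = - \frac{726267143}{32959}$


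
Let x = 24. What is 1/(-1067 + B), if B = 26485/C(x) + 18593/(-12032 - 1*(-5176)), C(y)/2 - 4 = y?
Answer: -23996/14319985 ≈ -0.0016757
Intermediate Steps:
C(y) = 8 + 2*y
B = 11283747/23996 (B = 26485/(8 + 2*24) + 18593/(-12032 - 1*(-5176)) = 26485/(8 + 48) + 18593/(-12032 + 5176) = 26485/56 + 18593/(-6856) = 26485*(1/56) + 18593*(-1/6856) = 26485/56 - 18593/6856 = 11283747/23996 ≈ 470.23)
1/(-1067 + B) = 1/(-1067 + 11283747/23996) = 1/(-14319985/23996) = -23996/14319985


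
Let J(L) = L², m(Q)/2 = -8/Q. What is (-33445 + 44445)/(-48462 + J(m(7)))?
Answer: -269500/1187191 ≈ -0.22701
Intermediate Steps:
m(Q) = -16/Q (m(Q) = 2*(-8/Q) = -16/Q)
(-33445 + 44445)/(-48462 + J(m(7))) = (-33445 + 44445)/(-48462 + (-16/7)²) = 11000/(-48462 + (-16*⅐)²) = 11000/(-48462 + (-16/7)²) = 11000/(-48462 + 256/49) = 11000/(-2374382/49) = 11000*(-49/2374382) = -269500/1187191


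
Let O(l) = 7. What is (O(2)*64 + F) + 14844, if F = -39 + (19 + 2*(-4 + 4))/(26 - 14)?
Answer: 183055/12 ≈ 15255.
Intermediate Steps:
F = -449/12 (F = -39 + (19 + 2*0)/12 = -39 + (19 + 0)*(1/12) = -39 + 19*(1/12) = -39 + 19/12 = -449/12 ≈ -37.417)
(O(2)*64 + F) + 14844 = (7*64 - 449/12) + 14844 = (448 - 449/12) + 14844 = 4927/12 + 14844 = 183055/12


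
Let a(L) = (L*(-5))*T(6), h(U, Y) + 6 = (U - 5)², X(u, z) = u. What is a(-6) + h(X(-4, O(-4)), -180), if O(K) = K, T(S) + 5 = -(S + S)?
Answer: -435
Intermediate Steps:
T(S) = -5 - 2*S (T(S) = -5 - (S + S) = -5 - 2*S)
h(U, Y) = -6 + (-5 + U)² (h(U, Y) = -6 + (U - 5)² = -6 + (-5 + U)²)
a(L) = 85*L (a(L) = (L*(-5))*(-5 - 2*6) = (-5*L)*(-5 - 12) = -5*L*(-17) = 85*L)
a(-6) + h(X(-4, O(-4)), -180) = 85*(-6) + (-6 + (-5 - 4)²) = -510 + (-6 + (-9)²) = -510 + (-6 + 81) = -510 + 75 = -435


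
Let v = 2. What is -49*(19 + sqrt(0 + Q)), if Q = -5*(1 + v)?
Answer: -931 - 49*I*sqrt(15) ≈ -931.0 - 189.78*I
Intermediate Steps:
Q = -15 (Q = -5*(1 + 2) = -5*3 = -15)
-49*(19 + sqrt(0 + Q)) = -49*(19 + sqrt(0 - 15)) = -49*(19 + sqrt(-15)) = -49*(19 + I*sqrt(15)) = -931 - 49*I*sqrt(15)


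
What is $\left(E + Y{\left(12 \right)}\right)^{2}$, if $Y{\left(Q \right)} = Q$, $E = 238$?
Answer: $62500$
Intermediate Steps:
$\left(E + Y{\left(12 \right)}\right)^{2} = \left(238 + 12\right)^{2} = 250^{2} = 62500$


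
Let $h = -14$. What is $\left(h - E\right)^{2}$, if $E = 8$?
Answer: $484$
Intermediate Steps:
$\left(h - E\right)^{2} = \left(-14 - 8\right)^{2} = \left(-22\right)^{2} = 484$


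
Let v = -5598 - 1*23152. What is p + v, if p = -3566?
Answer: -32316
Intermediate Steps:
v = -28750 (v = -5598 - 23152 = -28750)
p + v = -3566 - 28750 = -32316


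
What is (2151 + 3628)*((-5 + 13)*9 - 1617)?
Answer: -8928555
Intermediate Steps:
(2151 + 3628)*((-5 + 13)*9 - 1617) = 5779*(8*9 - 1617) = 5779*(72 - 1617) = 5779*(-1545) = -8928555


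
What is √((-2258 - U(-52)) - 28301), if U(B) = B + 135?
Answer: I*√30642 ≈ 175.05*I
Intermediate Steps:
U(B) = 135 + B
√((-2258 - U(-52)) - 28301) = √((-2258 - (135 - 52)) - 28301) = √((-2258 - 1*83) - 28301) = √((-2258 - 83) - 28301) = √(-2341 - 28301) = √(-30642) = I*√30642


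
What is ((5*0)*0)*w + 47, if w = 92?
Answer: 47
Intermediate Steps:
((5*0)*0)*w + 47 = ((5*0)*0)*92 + 47 = (0*0)*92 + 47 = 0*92 + 47 = 0 + 47 = 47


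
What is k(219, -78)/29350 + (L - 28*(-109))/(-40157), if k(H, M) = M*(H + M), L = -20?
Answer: -265317943/589303975 ≈ -0.45022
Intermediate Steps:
k(219, -78)/29350 + (L - 28*(-109))/(-40157) = -78*(219 - 78)/29350 + (-20 - 28*(-109))/(-40157) = -78*141*(1/29350) + (-20 + 3052)*(-1/40157) = -10998*1/29350 + 3032*(-1/40157) = -5499/14675 - 3032/40157 = -265317943/589303975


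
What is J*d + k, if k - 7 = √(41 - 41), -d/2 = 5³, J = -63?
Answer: 15757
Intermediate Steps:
d = -250 (d = -2*5³ = -2*125 = -250)
k = 7 (k = 7 + √(41 - 41) = 7 + √0 = 7 + 0 = 7)
J*d + k = -63*(-250) + 7 = 15750 + 7 = 15757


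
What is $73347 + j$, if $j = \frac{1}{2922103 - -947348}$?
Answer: $\frac{283812622498}{3869451} \approx 73347.0$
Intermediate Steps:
$j = \frac{1}{3869451}$ ($j = \frac{1}{2922103 + 947348} = \frac{1}{3869451} \approx 2.5843 \cdot 10^{-7}$)
$73347 + j = 73347 + \frac{1}{3869451} = \frac{283812622498}{3869451}$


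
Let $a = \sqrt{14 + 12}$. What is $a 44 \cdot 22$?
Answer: $968 \sqrt{26} \approx 4935.9$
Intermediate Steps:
$a = \sqrt{26} \approx 5.099$
$a 44 \cdot 22 = \sqrt{26} \cdot 44 \cdot 22 = 44 \sqrt{26} \cdot 22 = 968 \sqrt{26}$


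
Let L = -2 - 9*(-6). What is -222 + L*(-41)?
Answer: -2354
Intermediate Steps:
L = 52 (L = -2 + 54 = 52)
-222 + L*(-41) = -222 + 52*(-41) = -222 - 2132 = -2354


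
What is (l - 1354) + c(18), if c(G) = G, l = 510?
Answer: -826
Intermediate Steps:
(l - 1354) + c(18) = (510 - 1354) + 18 = -844 + 18 = -826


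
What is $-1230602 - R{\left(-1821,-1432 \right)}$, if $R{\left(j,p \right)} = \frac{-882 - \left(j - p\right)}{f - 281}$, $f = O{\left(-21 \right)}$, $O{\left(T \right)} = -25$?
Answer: $- \frac{22150865}{18} \approx -1.2306 \cdot 10^{6}$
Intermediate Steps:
$f = -25$
$R{\left(j,p \right)} = \frac{49}{17} - \frac{p}{306} + \frac{j}{306}$ ($R{\left(j,p \right)} = \frac{-882 - \left(j - p\right)}{-25 - 281} = \frac{-882 + p - j}{-306} = \left(-882 + p - j\right) \left(- \frac{1}{306}\right) = \frac{49}{17} - \frac{p}{306} + \frac{j}{306}$)
$-1230602 - R{\left(-1821,-1432 \right)} = -1230602 - \left(\frac{49}{17} - - \frac{716}{153} + \frac{1}{306} \left(-1821\right)\right) = -1230602 - \left(\frac{49}{17} + \frac{716}{153} - \frac{607}{102}\right) = -1230602 - \frac{29}{18} = - \frac{22150865}{18}$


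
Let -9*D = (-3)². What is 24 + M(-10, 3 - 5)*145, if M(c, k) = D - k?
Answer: 169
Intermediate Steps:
D = -1 (D = -⅑*(-3)² = -⅑*9 = -1)
M(c, k) = -1 - k
24 + M(-10, 3 - 5)*145 = 24 + (-1 - (3 - 5))*145 = 24 + (-1 - 1*(-2))*145 = 24 + (-1 + 2)*145 = 24 + 1*145 = 24 + 145 = 169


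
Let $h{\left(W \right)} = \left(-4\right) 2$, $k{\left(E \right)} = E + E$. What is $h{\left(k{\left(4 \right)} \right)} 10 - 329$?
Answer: $-409$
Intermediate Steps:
$k{\left(E \right)} = 2 E$
$h{\left(W \right)} = -8$
$h{\left(k{\left(4 \right)} \right)} 10 - 329 = \left(-8\right) 10 - 329 = -80 - 329 = -409$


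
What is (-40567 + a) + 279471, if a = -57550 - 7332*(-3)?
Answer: 203350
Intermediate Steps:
a = -35554 (a = -57550 - 1*(-21996) = -57550 + 21996 = -35554)
(-40567 + a) + 279471 = (-40567 - 35554) + 279471 = -76121 + 279471 = 203350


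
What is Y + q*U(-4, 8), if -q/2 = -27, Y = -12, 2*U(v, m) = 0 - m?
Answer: -228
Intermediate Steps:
U(v, m) = -m/2 (U(v, m) = (0 - m)/2 = (-m)/2 = -m/2)
q = 54 (q = -2*(-27) = 54)
Y + q*U(-4, 8) = -12 + 54*(-1/2*8) = -12 + 54*(-4) = -12 - 216 = -228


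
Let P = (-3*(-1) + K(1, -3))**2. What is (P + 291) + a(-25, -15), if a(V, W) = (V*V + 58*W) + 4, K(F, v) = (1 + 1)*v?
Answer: 59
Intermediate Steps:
K(F, v) = 2*v
a(V, W) = 4 + V**2 + 58*W (a(V, W) = (V**2 + 58*W) + 4 = 4 + V**2 + 58*W)
P = 9 (P = (-3*(-1) + 2*(-3))**2 = (3 - 6)**2 = (-3)**2 = 9)
(P + 291) + a(-25, -15) = (9 + 291) + (4 + (-25)**2 + 58*(-15)) = 300 + (4 + 625 - 870) = 300 - 241 = 59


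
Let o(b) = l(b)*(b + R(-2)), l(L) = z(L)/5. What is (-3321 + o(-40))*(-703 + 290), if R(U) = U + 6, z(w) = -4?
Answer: 6798393/5 ≈ 1.3597e+6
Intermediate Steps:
l(L) = -⅘ (l(L) = -4/5 = -4*⅕ = -⅘)
R(U) = 6 + U
o(b) = -16/5 - 4*b/5 (o(b) = -4*(b + (6 - 2))/5 = -4*(b + 4)/5 = -4*(4 + b)/5 = -16/5 - 4*b/5)
(-3321 + o(-40))*(-703 + 290) = (-3321 + (-16/5 - ⅘*(-40)))*(-703 + 290) = (-3321 + (-16/5 + 32))*(-413) = (-3321 + 144/5)*(-413) = -16461/5*(-413) = 6798393/5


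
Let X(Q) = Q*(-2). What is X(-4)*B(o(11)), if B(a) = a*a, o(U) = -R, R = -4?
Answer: 128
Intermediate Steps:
X(Q) = -2*Q
o(U) = 4 (o(U) = -1*(-4) = 4)
B(a) = a²
X(-4)*B(o(11)) = -2*(-4)*4² = 8*16 = 128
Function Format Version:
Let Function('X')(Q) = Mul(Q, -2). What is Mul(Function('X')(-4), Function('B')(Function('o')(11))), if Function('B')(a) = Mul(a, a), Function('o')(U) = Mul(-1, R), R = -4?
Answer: 128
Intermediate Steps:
Function('X')(Q) = Mul(-2, Q)
Function('o')(U) = 4 (Function('o')(U) = Mul(-1, -4) = 4)
Function('B')(a) = Pow(a, 2)
Mul(Function('X')(-4), Function('B')(Function('o')(11))) = Mul(Mul(-2, -4), Pow(4, 2)) = Mul(8, 16) = 128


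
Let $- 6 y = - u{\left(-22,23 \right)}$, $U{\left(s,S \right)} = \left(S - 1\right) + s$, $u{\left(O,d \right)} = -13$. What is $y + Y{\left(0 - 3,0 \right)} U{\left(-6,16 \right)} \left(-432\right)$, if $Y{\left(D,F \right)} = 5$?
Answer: $- \frac{116653}{6} \approx -19442.0$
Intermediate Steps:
$U{\left(s,S \right)} = -1 + S + s$ ($U{\left(s,S \right)} = \left(S - 1\right) + s = \left(-1 + S\right) + s = -1 + S + s$)
$y = - \frac{13}{6}$ ($y = - \frac{\left(-1\right) \left(-13\right)}{6} = \left(- \frac{1}{6}\right) 13 = - \frac{13}{6} \approx -2.1667$)
$y + Y{\left(0 - 3,0 \right)} U{\left(-6,16 \right)} \left(-432\right) = - \frac{13}{6} + 5 \left(-1 + 16 - 6\right) \left(-432\right) = - \frac{13}{6} + 5 \cdot 9 \left(-432\right) = - \frac{13}{6} + 45 \left(-432\right) = - \frac{13}{6} - 19440 = - \frac{116653}{6}$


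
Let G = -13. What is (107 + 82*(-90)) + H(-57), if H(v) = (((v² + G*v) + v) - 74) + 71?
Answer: -3343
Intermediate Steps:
H(v) = -3 + v² - 12*v (H(v) = (((v² - 13*v) + v) - 74) + 71 = ((v² - 12*v) - 74) + 71 = (-74 + v² - 12*v) + 71 = -3 + v² - 12*v)
(107 + 82*(-90)) + H(-57) = (107 + 82*(-90)) + (-3 + (-57)² - 12*(-57)) = (107 - 7380) + (-3 + 3249 + 684) = -7273 + 3930 = -3343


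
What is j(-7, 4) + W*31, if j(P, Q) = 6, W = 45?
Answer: 1401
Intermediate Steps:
j(-7, 4) + W*31 = 6 + 45*31 = 6 + 1395 = 1401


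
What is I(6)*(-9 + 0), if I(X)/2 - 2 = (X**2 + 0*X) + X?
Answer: -792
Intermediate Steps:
I(X) = 4 + 2*X + 2*X**2 (I(X) = 4 + 2*((X**2 + 0*X) + X) = 4 + 2*((X**2 + 0) + X) = 4 + 2*(X**2 + X) = 4 + 2*(X + X**2) = 4 + (2*X + 2*X**2) = 4 + 2*X + 2*X**2)
I(6)*(-9 + 0) = (4 + 2*6 + 2*6**2)*(-9 + 0) = (4 + 12 + 2*36)*(-9) = (4 + 12 + 72)*(-9) = 88*(-9) = -792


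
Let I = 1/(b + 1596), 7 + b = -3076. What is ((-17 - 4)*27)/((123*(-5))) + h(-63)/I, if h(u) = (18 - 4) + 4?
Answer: -5486841/205 ≈ -26765.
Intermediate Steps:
b = -3083 (b = -7 - 3076 = -3083)
h(u) = 18 (h(u) = 14 + 4 = 18)
I = -1/1487 (I = 1/(-3083 + 1596) = 1/(-1487) = -1/1487 ≈ -0.00067249)
((-17 - 4)*27)/((123*(-5))) + h(-63)/I = ((-17 - 4)*27)/((123*(-5))) + 18/(-1/1487) = -21*27/(-615) + 18*(-1487) = -567*(-1/615) - 26766 = 189/205 - 26766 = -5486841/205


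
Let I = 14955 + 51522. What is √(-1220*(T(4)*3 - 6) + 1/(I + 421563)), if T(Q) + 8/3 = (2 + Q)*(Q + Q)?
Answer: I*√192733828557510/34860 ≈ 398.25*I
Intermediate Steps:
T(Q) = -8/3 + 2*Q*(2 + Q) (T(Q) = -8/3 + (2 + Q)*(Q + Q) = -8/3 + (2 + Q)*(2*Q) = -8/3 + 2*Q*(2 + Q))
I = 66477
√(-1220*(T(4)*3 - 6) + 1/(I + 421563)) = √(-1220*((-8/3 + 2*4² + 4*4)*3 - 6) + 1/(66477 + 421563)) = √(-1220*((-8/3 + 2*16 + 16)*3 - 6) + 1/488040) = √(-1220*((-8/3 + 32 + 16)*3 - 6) + 1/488040) = √(-1220*((136/3)*3 - 6) + 1/488040) = √(-1220*(136 - 6) + 1/488040) = √(-1220*130 + 1/488040) = √(-158600 + 1/488040) = √(-77403143999/488040) = I*√192733828557510/34860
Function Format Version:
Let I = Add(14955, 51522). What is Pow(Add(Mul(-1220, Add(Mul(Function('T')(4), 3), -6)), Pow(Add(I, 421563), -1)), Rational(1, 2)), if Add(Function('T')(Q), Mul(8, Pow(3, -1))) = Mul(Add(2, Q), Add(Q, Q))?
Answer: Mul(Rational(1, 34860), I, Pow(192733828557510, Rational(1, 2))) ≈ Mul(398.25, I)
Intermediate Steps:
Function('T')(Q) = Add(Rational(-8, 3), Mul(2, Q, Add(2, Q))) (Function('T')(Q) = Add(Rational(-8, 3), Mul(Add(2, Q), Add(Q, Q))) = Add(Rational(-8, 3), Mul(Add(2, Q), Mul(2, Q))) = Add(Rational(-8, 3), Mul(2, Q, Add(2, Q))))
I = 66477
Pow(Add(Mul(-1220, Add(Mul(Function('T')(4), 3), -6)), Pow(Add(I, 421563), -1)), Rational(1, 2)) = Pow(Add(Mul(-1220, Add(Mul(Add(Rational(-8, 3), Mul(2, Pow(4, 2)), Mul(4, 4)), 3), -6)), Pow(Add(66477, 421563), -1)), Rational(1, 2)) = Pow(Add(Mul(-1220, Add(Mul(Add(Rational(-8, 3), Mul(2, 16), 16), 3), -6)), Pow(488040, -1)), Rational(1, 2)) = Pow(Add(Mul(-1220, Add(Mul(Add(Rational(-8, 3), 32, 16), 3), -6)), Rational(1, 488040)), Rational(1, 2)) = Pow(Add(Mul(-1220, Add(Mul(Rational(136, 3), 3), -6)), Rational(1, 488040)), Rational(1, 2)) = Pow(Add(Mul(-1220, Add(136, -6)), Rational(1, 488040)), Rational(1, 2)) = Pow(Add(Mul(-1220, 130), Rational(1, 488040)), Rational(1, 2)) = Pow(Add(-158600, Rational(1, 488040)), Rational(1, 2)) = Pow(Rational(-77403143999, 488040), Rational(1, 2)) = Mul(Rational(1, 34860), I, Pow(192733828557510, Rational(1, 2)))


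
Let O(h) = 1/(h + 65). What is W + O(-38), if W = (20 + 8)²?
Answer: 21169/27 ≈ 784.04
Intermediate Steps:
O(h) = 1/(65 + h)
W = 784 (W = 28² = 784)
W + O(-38) = 784 + 1/(65 - 38) = 784 + 1/27 = 21169/27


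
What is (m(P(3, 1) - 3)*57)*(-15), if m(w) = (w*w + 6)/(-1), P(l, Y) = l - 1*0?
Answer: 5130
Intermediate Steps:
P(l, Y) = l (P(l, Y) = l + 0 = l)
m(w) = -6 - w² (m(w) = (w² + 6)*(-1) = (6 + w²)*(-1) = -6 - w²)
(m(P(3, 1) - 3)*57)*(-15) = ((-6 - (3 - 3)²)*57)*(-15) = ((-6 - 1*0²)*57)*(-15) = ((-6 - 1*0)*57)*(-15) = ((-6 + 0)*57)*(-15) = -6*57*(-15) = -342*(-15) = 5130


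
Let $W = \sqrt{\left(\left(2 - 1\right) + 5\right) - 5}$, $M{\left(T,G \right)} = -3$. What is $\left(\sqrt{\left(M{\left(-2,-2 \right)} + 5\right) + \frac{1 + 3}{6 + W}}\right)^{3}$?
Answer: $\frac{54 \sqrt{14}}{49} \approx 4.1235$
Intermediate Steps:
$W = 1$ ($W = \sqrt{\left(1 + 5\right) - 5} = \sqrt{6 - 5} = \sqrt{1} = 1$)
$\left(\sqrt{\left(M{\left(-2,-2 \right)} + 5\right) + \frac{1 + 3}{6 + W}}\right)^{3} = \left(\sqrt{\left(-3 + 5\right) + \frac{1 + 3}{6 + 1}}\right)^{3} = \left(\sqrt{2 + \frac{4}{7}}\right)^{3} = \left(\sqrt{\frac{18}{7}}\right)^{3} = \left(\frac{3 \sqrt{14}}{7}\right)^{3} = \frac{54 \sqrt{14}}{49}$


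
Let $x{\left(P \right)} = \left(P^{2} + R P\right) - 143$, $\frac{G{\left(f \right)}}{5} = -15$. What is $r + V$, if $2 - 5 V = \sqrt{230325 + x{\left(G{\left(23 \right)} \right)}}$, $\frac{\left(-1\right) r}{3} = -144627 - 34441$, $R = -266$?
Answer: $\frac{2686022}{5} - \frac{\sqrt{255757}}{5} \approx 5.371 \cdot 10^{5}$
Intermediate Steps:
$G{\left(f \right)} = -75$ ($G{\left(f \right)} = 5 \left(-15\right) = -75$)
$x{\left(P \right)} = -143 + P^{2} - 266 P$ ($x{\left(P \right)} = \left(P^{2} - 266 P\right) - 143 = -143 + P^{2} - 266 P$)
$r = 537204$ ($r = - 3 \left(-144627 - 34441\right) = \left(-3\right) \left(-179068\right) = 537204$)
$V = \frac{2}{5} - \frac{\sqrt{255757}}{5}$ ($V = \frac{2}{5} - \frac{\sqrt{230325 - \left(-19807 - 5625\right)}}{5} = \frac{2}{5} - \frac{\sqrt{230325 + \left(-143 + 5625 + 19950\right)}}{5} = \frac{2}{5} - \frac{\sqrt{230325 + 25432}}{5} = \frac{2}{5} - \frac{\sqrt{255757}}{5} \approx -100.74$)
$r + V = 537204 + \left(\frac{2}{5} - \frac{\sqrt{255757}}{5}\right) = \frac{2686022}{5} - \frac{\sqrt{255757}}{5}$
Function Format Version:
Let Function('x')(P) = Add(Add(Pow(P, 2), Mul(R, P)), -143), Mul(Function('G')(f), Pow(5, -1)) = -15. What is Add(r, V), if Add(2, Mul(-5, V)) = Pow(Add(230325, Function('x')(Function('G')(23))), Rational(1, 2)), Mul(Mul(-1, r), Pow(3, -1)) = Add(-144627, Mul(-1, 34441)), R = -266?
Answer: Add(Rational(2686022, 5), Mul(Rational(-1, 5), Pow(255757, Rational(1, 2)))) ≈ 5.3710e+5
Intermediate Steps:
Function('G')(f) = -75 (Function('G')(f) = Mul(5, -15) = -75)
Function('x')(P) = Add(-143, Pow(P, 2), Mul(-266, P)) (Function('x')(P) = Add(Add(Pow(P, 2), Mul(-266, P)), -143) = Add(-143, Pow(P, 2), Mul(-266, P)))
r = 537204 (r = Mul(-3, Add(-144627, Mul(-1, 34441))) = Mul(-3, Add(-144627, -34441)) = Mul(-3, -179068) = 537204)
V = Add(Rational(2, 5), Mul(Rational(-1, 5), Pow(255757, Rational(1, 2)))) (V = Add(Rational(2, 5), Mul(Rational(-1, 5), Pow(Add(230325, Add(-143, Pow(-75, 2), Mul(-266, -75))), Rational(1, 2)))) = Add(Rational(2, 5), Mul(Rational(-1, 5), Pow(Add(230325, Add(-143, 5625, 19950)), Rational(1, 2)))) = Add(Rational(2, 5), Mul(Rational(-1, 5), Pow(Add(230325, 25432), Rational(1, 2)))) = Add(Rational(2, 5), Mul(Rational(-1, 5), Pow(255757, Rational(1, 2)))) ≈ -100.74)
Add(r, V) = Add(537204, Add(Rational(2, 5), Mul(Rational(-1, 5), Pow(255757, Rational(1, 2))))) = Add(Rational(2686022, 5), Mul(Rational(-1, 5), Pow(255757, Rational(1, 2))))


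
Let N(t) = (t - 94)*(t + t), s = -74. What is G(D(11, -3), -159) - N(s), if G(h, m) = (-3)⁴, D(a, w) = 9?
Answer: -24783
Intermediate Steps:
G(h, m) = 81
N(t) = 2*t*(-94 + t) (N(t) = (-94 + t)*(2*t) = 2*t*(-94 + t))
G(D(11, -3), -159) - N(s) = 81 - 2*(-74)*(-94 - 74) = 81 - 2*(-74)*(-168) = 81 - 1*24864 = 81 - 24864 = -24783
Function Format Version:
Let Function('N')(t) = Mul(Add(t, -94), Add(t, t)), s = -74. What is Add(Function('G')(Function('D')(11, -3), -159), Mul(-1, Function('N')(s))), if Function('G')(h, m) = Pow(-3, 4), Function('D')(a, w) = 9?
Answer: -24783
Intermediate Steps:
Function('G')(h, m) = 81
Function('N')(t) = Mul(2, t, Add(-94, t)) (Function('N')(t) = Mul(Add(-94, t), Mul(2, t)) = Mul(2, t, Add(-94, t)))
Add(Function('G')(Function('D')(11, -3), -159), Mul(-1, Function('N')(s))) = Add(81, Mul(-1, Mul(2, -74, Add(-94, -74)))) = Add(81, Mul(-1, Mul(2, -74, -168))) = Add(81, Mul(-1, 24864)) = Add(81, -24864) = -24783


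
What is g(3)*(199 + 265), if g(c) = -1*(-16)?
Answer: 7424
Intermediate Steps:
g(c) = 16
g(3)*(199 + 265) = 16*(199 + 265) = 16*464 = 7424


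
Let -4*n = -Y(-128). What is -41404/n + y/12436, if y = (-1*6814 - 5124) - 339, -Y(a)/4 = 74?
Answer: 256995823/460132 ≈ 558.53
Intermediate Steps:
Y(a) = -296 (Y(a) = -4*74 = -296)
y = -12277 (y = (-6814 - 5124) - 339 = -11938 - 339 = -12277)
n = -74 (n = -(-1)*(-296)/4 = -¼*296 = -74)
-41404/n + y/12436 = -41404/(-74) - 12277/12436 = -41404*(-1/74) - 12277*1/12436 = 20702/37 - 12277/12436 = 256995823/460132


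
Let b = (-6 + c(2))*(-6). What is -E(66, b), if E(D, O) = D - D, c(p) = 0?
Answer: 0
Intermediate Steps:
b = 36 (b = (-6 + 0)*(-6) = -6*(-6) = 36)
E(D, O) = 0
-E(66, b) = -1*0 = 0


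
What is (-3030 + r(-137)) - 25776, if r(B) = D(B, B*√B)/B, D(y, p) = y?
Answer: -28805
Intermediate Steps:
r(B) = 1 (r(B) = B/B = 1)
(-3030 + r(-137)) - 25776 = (-3030 + 1) - 25776 = -3029 - 25776 = -28805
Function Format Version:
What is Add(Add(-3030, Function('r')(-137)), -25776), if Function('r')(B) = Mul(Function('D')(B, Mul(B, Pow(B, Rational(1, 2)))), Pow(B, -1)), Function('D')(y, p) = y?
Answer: -28805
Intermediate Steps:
Function('r')(B) = 1 (Function('r')(B) = Mul(B, Pow(B, -1)) = 1)
Add(Add(-3030, Function('r')(-137)), -25776) = Add(Add(-3030, 1), -25776) = Add(-3029, -25776) = -28805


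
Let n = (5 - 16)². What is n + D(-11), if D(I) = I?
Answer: 110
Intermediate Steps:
n = 121 (n = (-11)² = 121)
n + D(-11) = 121 - 11 = 110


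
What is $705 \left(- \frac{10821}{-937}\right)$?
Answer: $\frac{7628805}{937} \approx 8141.7$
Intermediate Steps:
$705 \left(- \frac{10821}{-937}\right) = 705 \left(\left(-10821\right) \left(- \frac{1}{937}\right)\right) = 705 \cdot \frac{10821}{937} = \frac{7628805}{937}$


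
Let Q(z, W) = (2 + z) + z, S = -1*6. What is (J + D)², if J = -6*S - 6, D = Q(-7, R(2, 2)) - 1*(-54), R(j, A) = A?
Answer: 5184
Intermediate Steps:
S = -6
Q(z, W) = 2 + 2*z
D = 42 (D = (2 + 2*(-7)) - 1*(-54) = (2 - 14) + 54 = -12 + 54 = 42)
J = 30 (J = -6*(-6) - 6 = 36 - 6 = 30)
(J + D)² = (30 + 42)² = 72² = 5184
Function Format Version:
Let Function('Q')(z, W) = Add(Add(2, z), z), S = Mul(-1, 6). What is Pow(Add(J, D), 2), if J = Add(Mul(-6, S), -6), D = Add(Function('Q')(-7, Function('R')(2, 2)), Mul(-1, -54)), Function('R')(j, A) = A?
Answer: 5184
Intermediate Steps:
S = -6
Function('Q')(z, W) = Add(2, Mul(2, z))
D = 42 (D = Add(Add(2, Mul(2, -7)), Mul(-1, -54)) = Add(Add(2, -14), 54) = Add(-12, 54) = 42)
J = 30 (J = Add(Mul(-6, -6), -6) = Add(36, -6) = 30)
Pow(Add(J, D), 2) = Pow(Add(30, 42), 2) = Pow(72, 2) = 5184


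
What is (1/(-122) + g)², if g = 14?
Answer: 2913849/14884 ≈ 195.77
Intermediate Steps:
(1/(-122) + g)² = (1/(-122) + 14)² = (-1/122 + 14)² = (1707/122)² = 2913849/14884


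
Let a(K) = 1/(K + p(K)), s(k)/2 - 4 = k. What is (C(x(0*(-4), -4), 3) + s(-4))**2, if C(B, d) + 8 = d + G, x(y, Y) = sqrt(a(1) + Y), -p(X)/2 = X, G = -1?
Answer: 36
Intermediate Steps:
s(k) = 8 + 2*k
p(X) = -2*X
a(K) = -1/K (a(K) = 1/(K - 2*K) = 1/(-K) = -1/K)
x(y, Y) = sqrt(-1 + Y) (x(y, Y) = sqrt(-1/1 + Y) = sqrt(-1*1 + Y) = sqrt(-1 + Y))
C(B, d) = -9 + d (C(B, d) = -8 + (d - 1) = -8 + (-1 + d) = -9 + d)
(C(x(0*(-4), -4), 3) + s(-4))**2 = ((-9 + 3) + (8 + 2*(-4)))**2 = (-6 + (8 - 8))**2 = (-6 + 0)**2 = (-6)**2 = 36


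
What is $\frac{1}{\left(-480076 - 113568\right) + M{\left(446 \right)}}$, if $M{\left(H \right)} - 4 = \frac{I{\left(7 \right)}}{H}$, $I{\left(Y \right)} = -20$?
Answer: $- \frac{223}{132381730} \approx -1.6845 \cdot 10^{-6}$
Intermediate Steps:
$M{\left(H \right)} = 4 - \frac{20}{H}$
$\frac{1}{\left(-480076 - 113568\right) + M{\left(446 \right)}} = \frac{1}{\left(-480076 - 113568\right) + \left(4 - \frac{20}{446}\right)} = \frac{1}{-593644 + \left(4 - \frac{10}{223}\right)} = \frac{1}{-593644 + \frac{882}{223}} = \frac{1}{- \frac{132381730}{223}} = - \frac{223}{132381730}$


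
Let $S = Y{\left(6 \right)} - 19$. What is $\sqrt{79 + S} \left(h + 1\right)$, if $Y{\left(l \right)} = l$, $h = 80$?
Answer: $81 \sqrt{66} \approx 658.05$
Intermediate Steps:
$S = -13$ ($S = 6 - 19 = -13$)
$\sqrt{79 + S} \left(h + 1\right) = \sqrt{79 - 13} \left(80 + 1\right) = \sqrt{66} \cdot 81 = 81 \sqrt{66}$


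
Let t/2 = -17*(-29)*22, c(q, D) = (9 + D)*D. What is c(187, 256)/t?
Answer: 16960/5423 ≈ 3.1274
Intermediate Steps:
c(q, D) = D*(9 + D)
t = 21692 (t = 2*(-17*(-29)*22) = 2*(493*22) = 2*10846 = 21692)
c(187, 256)/t = (256*(9 + 256))/21692 = (256*265)*(1/21692) = 67840*(1/21692) = 16960/5423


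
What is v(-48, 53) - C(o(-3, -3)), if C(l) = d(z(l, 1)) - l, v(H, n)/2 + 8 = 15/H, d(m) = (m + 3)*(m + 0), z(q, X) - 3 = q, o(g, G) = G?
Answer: -157/8 ≈ -19.625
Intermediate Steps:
z(q, X) = 3 + q
d(m) = m*(3 + m) (d(m) = (3 + m)*m = m*(3 + m))
v(H, n) = -16 + 30/H (v(H, n) = -16 + 2*(15/H) = -16 + 30/H)
C(l) = -l + (3 + l)*(6 + l) (C(l) = (3 + l)*(3 + (3 + l)) - l = (3 + l)*(6 + l) - l = -l + (3 + l)*(6 + l))
v(-48, 53) - C(o(-3, -3)) = (-16 + 30/(-48)) - (-1*(-3) + (3 - 3)*(6 - 3)) = (-16 + 30*(-1/48)) - (3 + 0*3) = (-16 - 5/8) - (3 + 0) = -133/8 - 1*3 = -133/8 - 3 = -157/8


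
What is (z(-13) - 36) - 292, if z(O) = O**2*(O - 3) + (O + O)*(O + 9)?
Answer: -2928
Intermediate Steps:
z(O) = O**2*(-3 + O) + 2*O*(9 + O) (z(O) = O**2*(-3 + O) + (2*O)*(9 + O) = O**2*(-3 + O) + 2*O*(9 + O))
(z(-13) - 36) - 292 = (-13*(18 + (-13)**2 - 1*(-13)) - 36) - 292 = (-13*(18 + 169 + 13) - 36) - 292 = (-13*200 - 36) - 292 = (-2600 - 36) - 292 = -2636 - 292 = -2928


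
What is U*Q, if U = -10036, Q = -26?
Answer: 260936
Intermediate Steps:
U*Q = -10036*(-26) = 260936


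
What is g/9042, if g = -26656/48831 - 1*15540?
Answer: -379430198/220764951 ≈ -1.7187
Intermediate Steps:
g = -758860396/48831 (g = -26656*1/48831 - 15540 = -26656/48831 - 15540 = -758860396/48831 ≈ -15541.)
g/9042 = -758860396/48831/9042 = -758860396/48831*1/9042 = -379430198/220764951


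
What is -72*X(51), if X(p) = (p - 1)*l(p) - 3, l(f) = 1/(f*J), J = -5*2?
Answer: 3792/17 ≈ 223.06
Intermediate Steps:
J = -10
l(f) = -1/(10*f) (l(f) = 1/(f*(-10)) = -1/10/f = -1/(10*f))
X(p) = -3 - (-1 + p)/(10*p) (X(p) = (p - 1)*(-1/(10*p)) - 3 = (-1 + p)*(-1/(10*p)) - 3 = -(-1 + p)/(10*p) - 3 = -3 - (-1 + p)/(10*p))
-72*X(51) = -36*(1 - 31*51)/(5*51) = -36*(1 - 1581)/(5*51) = -36*(-1580)/(5*51) = -72*(-158/51) = 3792/17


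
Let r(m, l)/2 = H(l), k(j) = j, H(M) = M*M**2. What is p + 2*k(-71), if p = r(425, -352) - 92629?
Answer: -87321187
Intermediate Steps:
H(M) = M**3
r(m, l) = 2*l**3
p = -87321045 (p = 2*(-352)**3 - 92629 = 2*(-43614208) - 92629 = -87228416 - 92629 = -87321045)
p + 2*k(-71) = -87321045 + 2*(-71) = -87321045 - 142 = -87321187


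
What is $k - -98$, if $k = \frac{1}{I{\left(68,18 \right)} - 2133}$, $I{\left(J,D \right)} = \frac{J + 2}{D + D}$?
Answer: $\frac{3759164}{38359} \approx 98.0$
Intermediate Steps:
$I{\left(J,D \right)} = \frac{2 + J}{2 D}$
$k = - \frac{18}{38359}$ ($k = \frac{1}{\frac{2 + 68}{2 \cdot 18} - 2133} = \frac{1}{\frac{1}{2} \cdot \frac{1}{18} \cdot 70 - 2133} = \frac{1}{\frac{35}{18} - 2133} = \frac{1}{- \frac{38359}{18}} = - \frac{18}{38359} \approx -0.00046925$)
$k - -98 = - \frac{18}{38359} - -98 = - \frac{18}{38359} + 98 = \frac{3759164}{38359}$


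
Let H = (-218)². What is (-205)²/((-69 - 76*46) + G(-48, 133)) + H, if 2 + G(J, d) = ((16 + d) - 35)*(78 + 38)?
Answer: 458981293/9657 ≈ 47528.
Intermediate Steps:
G(J, d) = -2206 + 116*d (G(J, d) = -2 + ((16 + d) - 35)*(78 + 38) = -2 + (-19 + d)*116 = -2 + (-2204 + 116*d) = -2206 + 116*d)
H = 47524
(-205)²/((-69 - 76*46) + G(-48, 133)) + H = (-205)²/((-69 - 76*46) + (-2206 + 116*133)) + 47524 = 42025/((-69 - 3496) + (-2206 + 15428)) + 47524 = 42025/(-3565 + 13222) + 47524 = 42025/9657 + 47524 = 458981293/9657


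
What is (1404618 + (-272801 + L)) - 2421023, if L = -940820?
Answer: -2230026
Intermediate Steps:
(1404618 + (-272801 + L)) - 2421023 = (1404618 + (-272801 - 940820)) - 2421023 = (1404618 - 1213621) - 2421023 = 190997 - 2421023 = -2230026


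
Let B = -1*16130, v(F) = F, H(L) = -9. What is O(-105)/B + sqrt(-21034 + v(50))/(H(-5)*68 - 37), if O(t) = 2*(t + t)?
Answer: 42/1613 - 2*I*sqrt(5246)/649 ≈ 0.026038 - 0.2232*I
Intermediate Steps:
O(t) = 4*t (O(t) = 2*(2*t) = 4*t)
B = -16130
O(-105)/B + sqrt(-21034 + v(50))/(H(-5)*68 - 37) = (4*(-105))/(-16130) + sqrt(-21034 + 50)/(-9*68 - 37) = -420*(-1/16130) + sqrt(-20984)/(-612 - 37) = 42/1613 + (2*I*sqrt(5246))/(-649) = 42/1613 + (2*I*sqrt(5246))*(-1/649) = 42/1613 - 2*I*sqrt(5246)/649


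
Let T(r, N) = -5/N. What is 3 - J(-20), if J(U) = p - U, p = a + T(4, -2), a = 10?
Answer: -59/2 ≈ -29.500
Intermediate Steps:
p = 25/2 (p = 10 - 5/(-2) = 10 - 5*(-½) = 10 + 5/2 = 25/2 ≈ 12.500)
J(U) = 25/2 - U
3 - J(-20) = 3 - (25/2 - 1*(-20)) = 3 - (25/2 + 20) = 3 - 1*65/2 = 3 - 65/2 = -59/2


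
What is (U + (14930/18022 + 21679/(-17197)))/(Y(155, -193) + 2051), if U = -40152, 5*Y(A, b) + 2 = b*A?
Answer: 15555269758120/1523433063777 ≈ 10.211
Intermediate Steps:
Y(A, b) = -⅖ + A*b/5 (Y(A, b) = -⅖ + (b*A)/5 = -⅖ + (A*b)/5 = -⅖ + A*b/5)
(U + (14930/18022 + 21679/(-17197)))/(Y(155, -193) + 2051) = (-40152 + (14930/18022 + 21679/(-17197)))/((-⅖ + (⅕)*155*(-193)) + 2051) = (-40152 + (14930*(1/18022) + 21679*(-1/17197)))/((-⅖ - 5983) + 2051) = (-40152 + (7465/9011 - 21679/17197))/(-29917/5 + 2051) = (-40152 - 66973864/154962167)/(-19662/5) = -6222107903248/154962167*(-5/19662) = 15555269758120/1523433063777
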